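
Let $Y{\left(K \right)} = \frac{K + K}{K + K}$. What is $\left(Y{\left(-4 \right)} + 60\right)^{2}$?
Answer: $3721$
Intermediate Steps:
$Y{\left(K \right)} = 1$ ($Y{\left(K \right)} = \frac{2 K}{2 K} = 2 K \frac{1}{2 K} = 1$)
$\left(Y{\left(-4 \right)} + 60\right)^{2} = \left(1 + 60\right)^{2} = 61^{2} = 3721$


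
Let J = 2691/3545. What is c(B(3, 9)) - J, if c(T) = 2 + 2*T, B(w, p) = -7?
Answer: -45231/3545 ≈ -12.759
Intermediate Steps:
J = 2691/3545 (J = 2691*(1/3545) = 2691/3545 ≈ 0.75910)
c(B(3, 9)) - J = (2 + 2*(-7)) - 1*2691/3545 = (2 - 14) - 2691/3545 = -12 - 2691/3545 = -45231/3545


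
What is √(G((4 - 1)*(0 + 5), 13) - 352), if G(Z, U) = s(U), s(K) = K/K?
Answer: 3*I*√39 ≈ 18.735*I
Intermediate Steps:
s(K) = 1
G(Z, U) = 1
√(G((4 - 1)*(0 + 5), 13) - 352) = √(1 - 352) = √(-351) = 3*I*√39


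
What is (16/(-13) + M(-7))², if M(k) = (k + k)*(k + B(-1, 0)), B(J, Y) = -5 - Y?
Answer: 4700224/169 ≈ 27812.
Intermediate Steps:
M(k) = 2*k*(-5 + k) (M(k) = (k + k)*(k + (-5 - 1*0)) = (2*k)*(k + (-5 + 0)) = (2*k)*(k - 5) = (2*k)*(-5 + k) = 2*k*(-5 + k))
(16/(-13) + M(-7))² = (16/(-13) + 2*(-7)*(-5 - 7))² = (16*(-1/13) + 2*(-7)*(-12))² = (-16/13 + 168)² = (2168/13)² = 4700224/169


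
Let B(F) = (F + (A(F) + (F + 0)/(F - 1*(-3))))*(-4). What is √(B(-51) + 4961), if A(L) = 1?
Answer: √20627/2 ≈ 71.811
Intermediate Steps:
B(F) = -4 - 4*F - 4*F/(3 + F) (B(F) = (F + (1 + (F + 0)/(F - 1*(-3))))*(-4) = (F + (1 + F/(F + 3)))*(-4) = (F + (1 + F/(3 + F)))*(-4) = (1 + F + F/(3 + F))*(-4) = -4 - 4*F - 4*F/(3 + F))
√(B(-51) + 4961) = √(4*(-3 - 1*(-51)² - 5*(-51))/(3 - 51) + 4961) = √(4*(-3 - 1*2601 + 255)/(-48) + 4961) = √(4*(-1/48)*(-3 - 2601 + 255) + 4961) = √(4*(-1/48)*(-2349) + 4961) = √(783/4 + 4961) = √(20627/4) = √20627/2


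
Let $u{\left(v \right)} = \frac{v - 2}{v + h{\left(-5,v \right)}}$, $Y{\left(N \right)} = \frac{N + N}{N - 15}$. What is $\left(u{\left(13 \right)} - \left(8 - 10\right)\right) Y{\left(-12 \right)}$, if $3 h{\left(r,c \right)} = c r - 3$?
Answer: $\frac{200}{261} \approx 0.76628$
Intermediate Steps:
$h{\left(r,c \right)} = -1 + \frac{c r}{3}$ ($h{\left(r,c \right)} = \frac{c r - 3}{3} = \frac{-3 + c r}{3} = -1 + \frac{c r}{3}$)
$Y{\left(N \right)} = \frac{2 N}{-15 + N}$
$u{\left(v \right)} = \frac{-2 + v}{-1 - \frac{2 v}{3}}$ ($u{\left(v \right)} = \frac{v - 2}{v + \left(-1 + \frac{1}{3} v \left(-5\right)\right)} = \frac{-2 + v}{v - \left(1 + \frac{5 v}{3}\right)} = \frac{-2 + v}{-1 - \frac{2 v}{3}}$)
$\left(u{\left(13 \right)} - \left(8 - 10\right)\right) Y{\left(-12 \right)} = \left(\frac{3 \left(2 - 13\right)}{3 + 2 \cdot 13} - \left(8 - 10\right)\right) 2 \left(-12\right) \frac{1}{-15 - 12} = \left(\frac{3 \left(2 - 13\right)}{3 + 26} - \left(8 - 10\right)\right) 2 \left(-12\right) \frac{1}{-27} = \left(3 \cdot \frac{1}{29} \left(-11\right) - -2\right) 2 \left(-12\right) \left(- \frac{1}{27}\right) = \left(3 \cdot \frac{1}{29} \left(-11\right) + 2\right) \frac{8}{9} = \left(- \frac{33}{29} + 2\right) \frac{8}{9} = \frac{25}{29} \cdot \frac{8}{9} = \frac{200}{261}$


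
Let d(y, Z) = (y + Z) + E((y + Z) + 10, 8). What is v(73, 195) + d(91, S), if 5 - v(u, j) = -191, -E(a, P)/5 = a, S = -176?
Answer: 486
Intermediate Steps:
E(a, P) = -5*a
v(u, j) = 196 (v(u, j) = 5 - 1*(-191) = 5 + 191 = 196)
d(y, Z) = -50 - 4*Z - 4*y (d(y, Z) = (y + Z) - 5*((y + Z) + 10) = (Z + y) - 5*((Z + y) + 10) = (Z + y) - 5*(10 + Z + y) = (Z + y) + (-50 - 5*Z - 5*y) = -50 - 4*Z - 4*y)
v(73, 195) + d(91, S) = 196 + (-50 - 4*(-176) - 4*91) = 196 + (-50 + 704 - 364) = 196 + 290 = 486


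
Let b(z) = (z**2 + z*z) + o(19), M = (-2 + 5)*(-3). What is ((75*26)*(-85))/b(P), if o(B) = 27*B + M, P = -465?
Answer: -27625/72159 ≈ -0.38283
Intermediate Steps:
M = -9 (M = 3*(-3) = -9)
o(B) = -9 + 27*B (o(B) = 27*B - 9 = -9 + 27*B)
b(z) = 504 + 2*z**2 (b(z) = (z**2 + z*z) + (-9 + 27*19) = (z**2 + z**2) + (-9 + 513) = 2*z**2 + 504 = 504 + 2*z**2)
((75*26)*(-85))/b(P) = ((75*26)*(-85))/(504 + 2*(-465)**2) = (1950*(-85))/(504 + 2*216225) = -165750/(504 + 432450) = -165750/432954 = -165750*1/432954 = -27625/72159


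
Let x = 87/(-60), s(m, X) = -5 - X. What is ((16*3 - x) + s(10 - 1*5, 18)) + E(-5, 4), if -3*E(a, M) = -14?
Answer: 1867/60 ≈ 31.117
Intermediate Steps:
E(a, M) = 14/3 (E(a, M) = -1/3*(-14) = 14/3)
x = -29/20 (x = 87*(-1/60) = -29/20 ≈ -1.4500)
((16*3 - x) + s(10 - 1*5, 18)) + E(-5, 4) = ((16*3 - 1*(-29/20)) + (-5 - 1*18)) + 14/3 = ((48 + 29/20) + (-5 - 18)) + 14/3 = (989/20 - 23) + 14/3 = 529/20 + 14/3 = 1867/60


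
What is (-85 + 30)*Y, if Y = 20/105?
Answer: -220/21 ≈ -10.476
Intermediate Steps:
Y = 4/21 (Y = 20*(1/105) = 4/21 ≈ 0.19048)
(-85 + 30)*Y = (-85 + 30)*(4/21) = -55*4/21 = -220/21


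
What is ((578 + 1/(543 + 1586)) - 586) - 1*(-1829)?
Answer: 3876910/2129 ≈ 1821.0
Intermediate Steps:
((578 + 1/(543 + 1586)) - 586) - 1*(-1829) = ((578 + 1/2129) - 586) + 1829 = (1230563/2129 - 586) + 1829 = -17031/2129 + 1829 = 3876910/2129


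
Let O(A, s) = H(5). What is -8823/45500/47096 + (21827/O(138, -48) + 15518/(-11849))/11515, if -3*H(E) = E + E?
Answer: -678760144692529/1193369617804000 ≈ -0.56878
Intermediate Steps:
H(E) = -2*E/3 (H(E) = -(E + E)/3 = -2*E/3)
O(A, s) = -10/3 (O(A, s) = -2/3*5 = -10/3)
-8823/45500/47096 + (21827/O(138, -48) + 15518/(-11849))/11515 = -8823/45500/47096 + (21827/(-10/3) + 15518/(-11849))/11515 = -8823*1/45500*(1/47096) + (21827*(-3/10) + 15518*(-1/11849))*(1/11515) = -8823/45500*1/47096 + (-65481/10 - 15518/11849)*(1/11515) = -8823/2142868000 - 776039549/118490*1/11515 = -8823/2142868000 - 776039549/1364412350 = -678760144692529/1193369617804000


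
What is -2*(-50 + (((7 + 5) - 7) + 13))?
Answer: 64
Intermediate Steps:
-2*(-50 + (((7 + 5) - 7) + 13)) = -2*(-50 + ((12 - 7) + 13)) = -2*(-50 + (5 + 13)) = -2*(-50 + 18) = -2*(-32) = 64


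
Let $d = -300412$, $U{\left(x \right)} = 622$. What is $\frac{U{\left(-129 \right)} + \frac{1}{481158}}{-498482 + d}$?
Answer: $- \frac{299280277}{384394239252} \approx -0.00077858$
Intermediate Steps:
$\frac{U{\left(-129 \right)} + \frac{1}{481158}}{-498482 + d} = \frac{622 + \frac{1}{481158}}{-498482 - 300412} = \frac{622 + \frac{1}{481158}}{-798894} = \frac{299280277}{481158} \left(- \frac{1}{798894}\right) = - \frac{299280277}{384394239252}$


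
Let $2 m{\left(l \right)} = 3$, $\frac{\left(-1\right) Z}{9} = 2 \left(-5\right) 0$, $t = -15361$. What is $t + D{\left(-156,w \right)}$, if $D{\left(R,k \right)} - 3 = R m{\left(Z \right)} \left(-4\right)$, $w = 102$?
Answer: $-14422$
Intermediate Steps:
$Z = 0$ ($Z = - 9 \cdot 2 \left(-5\right) 0 = - 9 \left(\left(-10\right) 0\right) = \left(-9\right) 0 = 0$)
$m{\left(l \right)} = \frac{3}{2}$ ($m{\left(l \right)} = \frac{1}{2} \cdot 3 = \frac{3}{2}$)
$D{\left(R,k \right)} = 3 - 6 R$ ($D{\left(R,k \right)} = 3 + R \frac{3}{2} \left(-4\right) = 3 + \frac{3 R}{2} \left(-4\right) = 3 - 6 R$)
$t + D{\left(-156,w \right)} = -15361 + \left(3 - -936\right) = -15361 + \left(3 + 936\right) = -15361 + 939 = -14422$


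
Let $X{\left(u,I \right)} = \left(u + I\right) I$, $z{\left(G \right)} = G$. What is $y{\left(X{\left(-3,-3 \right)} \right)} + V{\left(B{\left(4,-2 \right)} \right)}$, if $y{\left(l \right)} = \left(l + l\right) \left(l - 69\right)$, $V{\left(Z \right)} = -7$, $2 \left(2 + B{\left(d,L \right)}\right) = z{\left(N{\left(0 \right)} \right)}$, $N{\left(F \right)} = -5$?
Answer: $-1843$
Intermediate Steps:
$B{\left(d,L \right)} = - \frac{9}{2}$ ($B{\left(d,L \right)} = -2 + \frac{1}{2} \left(-5\right) = -2 - \frac{5}{2} = - \frac{9}{2}$)
$X{\left(u,I \right)} = I \left(I + u\right)$ ($X{\left(u,I \right)} = \left(I + u\right) I = I \left(I + u\right)$)
$y{\left(l \right)} = 2 l \left(-69 + l\right)$
$y{\left(X{\left(-3,-3 \right)} \right)} + V{\left(B{\left(4,-2 \right)} \right)} = 2 \left(- 3 \left(-3 - 3\right)\right) \left(-69 - 3 \left(-3 - 3\right)\right) - 7 = 2 \left(\left(-3\right) \left(-6\right)\right) \left(-69 - -18\right) - 7 = 2 \cdot 18 \left(-69 + 18\right) - 7 = 2 \cdot 18 \left(-51\right) - 7 = -1836 - 7 = -1843$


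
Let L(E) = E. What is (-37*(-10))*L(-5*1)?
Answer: -1850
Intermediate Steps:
(-37*(-10))*L(-5*1) = (-37*(-10))*(-5*1) = 370*(-5) = -1850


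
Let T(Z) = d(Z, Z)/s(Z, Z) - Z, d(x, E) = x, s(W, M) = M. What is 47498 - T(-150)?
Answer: 47347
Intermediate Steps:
T(Z) = 1 - Z (T(Z) = Z/Z - Z = 1 - Z)
47498 - T(-150) = 47498 - (1 - 1*(-150)) = 47498 - (1 + 150) = 47498 - 1*151 = 47498 - 151 = 47347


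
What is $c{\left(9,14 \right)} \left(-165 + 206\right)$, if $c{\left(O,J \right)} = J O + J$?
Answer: $5740$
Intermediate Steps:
$c{\left(O,J \right)} = J + J O$
$c{\left(9,14 \right)} \left(-165 + 206\right) = 14 \left(1 + 9\right) \left(-165 + 206\right) = 14 \cdot 10 \cdot 41 = 140 \cdot 41 = 5740$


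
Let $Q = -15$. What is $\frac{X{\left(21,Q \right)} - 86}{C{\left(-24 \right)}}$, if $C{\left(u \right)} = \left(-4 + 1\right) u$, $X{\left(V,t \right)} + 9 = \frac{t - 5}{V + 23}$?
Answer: $- \frac{175}{132} \approx -1.3258$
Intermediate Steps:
$X{\left(V,t \right)} = -9 + \frac{-5 + t}{23 + V}$ ($X{\left(V,t \right)} = -9 + \frac{t - 5}{V + 23} = -9 + \frac{-5 + t}{23 + V}$)
$C{\left(u \right)} = - 3 u$
$\frac{X{\left(21,Q \right)} - 86}{C{\left(-24 \right)}} = \frac{\frac{-212 - 15 - 189}{23 + 21} - 86}{\left(-3\right) \left(-24\right)} = \frac{\frac{-212 - 15 - 189}{44} - 86}{72} = \left(\frac{1}{44} \left(-416\right) - 86\right) \frac{1}{72} = \left(- \frac{104}{11} - 86\right) \frac{1}{72} = \left(- \frac{1050}{11}\right) \frac{1}{72} = - \frac{175}{132}$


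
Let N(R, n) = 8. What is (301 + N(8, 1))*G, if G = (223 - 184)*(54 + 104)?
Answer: 1904058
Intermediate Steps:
G = 6162 (G = 39*158 = 6162)
(301 + N(8, 1))*G = (301 + 8)*6162 = 309*6162 = 1904058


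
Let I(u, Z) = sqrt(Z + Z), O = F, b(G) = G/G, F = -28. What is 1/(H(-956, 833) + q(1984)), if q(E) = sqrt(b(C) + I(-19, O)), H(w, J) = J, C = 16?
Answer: 1/(833 + sqrt(1 + 2*I*sqrt(14))) ≈ 0.0011975 - 2.595e-6*I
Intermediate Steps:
b(G) = 1
O = -28
I(u, Z) = sqrt(2)*sqrt(Z) (I(u, Z) = sqrt(2*Z) = sqrt(2)*sqrt(Z))
q(E) = sqrt(1 + 2*I*sqrt(14)) (q(E) = sqrt(1 + sqrt(2)*sqrt(-28)) = sqrt(1 + sqrt(2)*(2*I*sqrt(7))) = sqrt(1 + 2*I*sqrt(14)))
1/(H(-956, 833) + q(1984)) = 1/(833 + sqrt(1 + 2*I*sqrt(14)))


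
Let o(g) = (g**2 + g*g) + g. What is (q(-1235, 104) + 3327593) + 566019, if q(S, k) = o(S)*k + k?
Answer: 321012076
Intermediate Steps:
o(g) = g + 2*g**2 (o(g) = (g**2 + g**2) + g = 2*g**2 + g = g + 2*g**2)
q(S, k) = k + S*k*(1 + 2*S) (q(S, k) = (S*(1 + 2*S))*k + k = S*k*(1 + 2*S) + k = k + S*k*(1 + 2*S))
(q(-1235, 104) + 3327593) + 566019 = (104*(1 - 1235*(1 + 2*(-1235))) + 3327593) + 566019 = (104*(1 - 1235*(1 - 2470)) + 3327593) + 566019 = (104*(1 - 1235*(-2469)) + 3327593) + 566019 = (104*(1 + 3049215) + 3327593) + 566019 = (104*3049216 + 3327593) + 566019 = (317118464 + 3327593) + 566019 = 320446057 + 566019 = 321012076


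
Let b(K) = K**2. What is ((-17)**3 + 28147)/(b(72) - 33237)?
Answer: -23234/28053 ≈ -0.82822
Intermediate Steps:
((-17)**3 + 28147)/(b(72) - 33237) = ((-17)**3 + 28147)/(72**2 - 33237) = (-4913 + 28147)/(5184 - 33237) = 23234/(-28053) = 23234*(-1/28053) = -23234/28053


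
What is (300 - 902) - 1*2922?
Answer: -3524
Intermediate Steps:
(300 - 902) - 1*2922 = -602 - 2922 = -3524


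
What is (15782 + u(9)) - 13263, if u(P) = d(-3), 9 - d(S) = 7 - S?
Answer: 2518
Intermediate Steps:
d(S) = 2 + S (d(S) = 9 - (7 - S) = 9 + (-7 + S) = 2 + S)
u(P) = -1 (u(P) = 2 - 3 = -1)
(15782 + u(9)) - 13263 = (15782 - 1) - 13263 = 15781 - 13263 = 2518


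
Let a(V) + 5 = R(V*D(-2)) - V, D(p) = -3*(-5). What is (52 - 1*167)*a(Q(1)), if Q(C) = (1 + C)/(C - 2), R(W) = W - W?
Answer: 345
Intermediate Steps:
D(p) = 15
R(W) = 0
Q(C) = (1 + C)/(-2 + C)
a(V) = -5 - V (a(V) = -5 + (0 - V) = -5 - V)
(52 - 1*167)*a(Q(1)) = (52 - 1*167)*(-5 - (1 + 1)/(-2 + 1)) = (52 - 167)*(-5 - 2/(-1)) = -115*(-5 - (-1)*2) = -115*(-5 - 1*(-2)) = -115*(-5 + 2) = -115*(-3) = 345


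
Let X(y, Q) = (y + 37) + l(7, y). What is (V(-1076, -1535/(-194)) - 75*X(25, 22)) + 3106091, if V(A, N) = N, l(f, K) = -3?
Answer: 601724739/194 ≈ 3.1017e+6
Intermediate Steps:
X(y, Q) = 34 + y (X(y, Q) = (y + 37) - 3 = (37 + y) - 3 = 34 + y)
(V(-1076, -1535/(-194)) - 75*X(25, 22)) + 3106091 = (-1535/(-194) - 75*(34 + 25)) + 3106091 = (-1535*(-1/194) - 75*59) + 3106091 = (1535/194 - 4425) + 3106091 = -856915/194 + 3106091 = 601724739/194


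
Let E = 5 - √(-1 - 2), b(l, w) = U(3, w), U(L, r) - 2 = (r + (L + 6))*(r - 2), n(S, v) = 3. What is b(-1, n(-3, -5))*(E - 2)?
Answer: 42 - 14*I*√3 ≈ 42.0 - 24.249*I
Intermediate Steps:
U(L, r) = 2 + (-2 + r)*(6 + L + r) (U(L, r) = 2 + (r + (L + 6))*(r - 2) = 2 + (r + (6 + L))*(-2 + r) = 2 + (6 + L + r)*(-2 + r) = 2 + (-2 + r)*(6 + L + r))
b(l, w) = -16 + w² + 7*w (b(l, w) = -10 + w² - 2*3 + 4*w + 3*w = -10 + w² - 6 + 4*w + 3*w = -16 + w² + 7*w)
E = 5 - I*√3 (E = 5 - √(-3) = 5 - I*√3 ≈ 5.0 - 1.732*I)
b(-1, n(-3, -5))*(E - 2) = (-16 + 3² + 7*3)*((5 - I*√3) - 2) = (-16 + 9 + 21)*(3 - I*√3) = 14*(3 - I*√3) = 42 - 14*I*√3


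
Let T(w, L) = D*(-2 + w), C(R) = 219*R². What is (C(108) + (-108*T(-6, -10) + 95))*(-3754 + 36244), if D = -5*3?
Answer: 82574991990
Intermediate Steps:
D = -15
T(w, L) = 30 - 15*w (T(w, L) = -15*(-2 + w) = 30 - 15*w)
(C(108) + (-108*T(-6, -10) + 95))*(-3754 + 36244) = (219*108² + (-108*(30 - 15*(-6)) + 95))*(-3754 + 36244) = (219*11664 + (-108*(30 + 90) + 95))*32490 = (2554416 + (-108*120 + 95))*32490 = (2554416 + (-12960 + 95))*32490 = (2554416 - 12865)*32490 = 2541551*32490 = 82574991990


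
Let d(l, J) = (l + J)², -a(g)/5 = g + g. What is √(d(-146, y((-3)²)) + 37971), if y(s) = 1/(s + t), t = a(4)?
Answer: 6*√1582885/31 ≈ 243.51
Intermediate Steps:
a(g) = -10*g (a(g) = -5*(g + g) = -10*g)
t = -40 (t = -10*4 = -40)
y(s) = 1/(-40 + s) (y(s) = 1/(s - 40) = 1/(-40 + s))
d(l, J) = (J + l)²
√(d(-146, y((-3)²)) + 37971) = √((1/(-40 + (-3)²) - 146)² + 37971) = √((1/(-40 + 9) - 146)² + 37971) = √((1/(-31) - 146)² + 37971) = √((-1/31 - 146)² + 37971) = √((-4527/31)² + 37971) = √(20493729/961 + 37971) = √(56983860/961) = 6*√1582885/31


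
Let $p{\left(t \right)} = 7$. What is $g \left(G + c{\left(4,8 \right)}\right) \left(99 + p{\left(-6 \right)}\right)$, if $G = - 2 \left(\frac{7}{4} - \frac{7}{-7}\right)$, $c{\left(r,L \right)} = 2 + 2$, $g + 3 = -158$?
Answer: $25599$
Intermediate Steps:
$g = -161$ ($g = -3 - 158 = -161$)
$c{\left(r,L \right)} = 4$
$G = - \frac{11}{2}$ ($G = - 2 \left(7 \cdot \frac{1}{4} - -1\right) = - 2 \left(\frac{7}{4} + 1\right) = \left(-2\right) \frac{11}{4} = - \frac{11}{2} \approx -5.5$)
$g \left(G + c{\left(4,8 \right)}\right) \left(99 + p{\left(-6 \right)}\right) = - 161 \left(- \frac{11}{2} + 4\right) \left(99 + 7\right) = - 161 \left(\left(- \frac{3}{2}\right) 106\right) = \left(-161\right) \left(-159\right) = 25599$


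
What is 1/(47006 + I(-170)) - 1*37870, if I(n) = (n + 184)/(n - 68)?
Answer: -30261954853/799101 ≈ -37870.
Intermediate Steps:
I(n) = (184 + n)/(-68 + n)
1/(47006 + I(-170)) - 1*37870 = 1/(47006 + (184 - 170)/(-68 - 170)) - 1*37870 = 1/(47006 + 14/(-238)) - 37870 = 1/(47006 - 1/238*14) - 37870 = 1/(47006 - 1/17) - 37870 = 1/(799101/17) - 37870 = 17/799101 - 37870 = -30261954853/799101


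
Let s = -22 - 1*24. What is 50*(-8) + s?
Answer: -446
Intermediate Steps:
s = -46 (s = -22 - 24 = -46)
50*(-8) + s = 50*(-8) - 46 = -400 - 46 = -446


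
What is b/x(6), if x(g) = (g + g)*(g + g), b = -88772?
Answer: -22193/36 ≈ -616.47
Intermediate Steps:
x(g) = 4*g² (x(g) = (2*g)*(2*g) = 4*g²)
b/x(6) = -88772/(4*6²) = -88772/(4*36) = -88772/144 = -88772*1/144 = -22193/36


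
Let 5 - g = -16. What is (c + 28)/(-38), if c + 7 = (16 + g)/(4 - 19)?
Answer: -139/285 ≈ -0.48772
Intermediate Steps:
g = 21 (g = 5 - 1*(-16) = 5 + 16 = 21)
c = -142/15 (c = -7 + (16 + 21)/(4 - 19) = -7 + 37/(-15) = -7 + 37*(-1/15) = -7 - 37/15 = -142/15 ≈ -9.4667)
(c + 28)/(-38) = (-142/15 + 28)/(-38) = -1/38*278/15 = -139/285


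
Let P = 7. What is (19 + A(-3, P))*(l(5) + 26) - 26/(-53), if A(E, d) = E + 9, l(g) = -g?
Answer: 27851/53 ≈ 525.49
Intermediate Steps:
A(E, d) = 9 + E
(19 + A(-3, P))*(l(5) + 26) - 26/(-53) = (19 + (9 - 3))*(-1*5 + 26) - 26/(-53) = (19 + 6)*(-5 + 26) - 26*(-1/53) = 25*21 + 26/53 = 525 + 26/53 = 27851/53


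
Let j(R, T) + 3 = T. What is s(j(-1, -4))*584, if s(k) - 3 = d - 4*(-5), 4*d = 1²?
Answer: 13578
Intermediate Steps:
d = ¼ (d = (¼)*1² = (¼)*1 = ¼ ≈ 0.25000)
j(R, T) = -3 + T
s(k) = 93/4 (s(k) = 3 + (¼ - 4*(-5)) = 3 + (¼ + 20) = 3 + 81/4 = 93/4)
s(j(-1, -4))*584 = (93/4)*584 = 13578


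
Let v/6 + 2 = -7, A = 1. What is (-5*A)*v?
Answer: 270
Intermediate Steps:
v = -54 (v = -12 + 6*(-7) = -12 - 42 = -54)
(-5*A)*v = -5*1*(-54) = -5*(-54) = 270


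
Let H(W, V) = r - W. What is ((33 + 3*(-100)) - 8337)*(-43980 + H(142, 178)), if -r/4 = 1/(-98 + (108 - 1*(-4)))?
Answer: 2657397024/7 ≈ 3.7963e+8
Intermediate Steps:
r = -2/7 (r = -4/(-98 + (108 - 1*(-4))) = -4/(-98 + (108 + 4)) = -4/(-98 + 112) = -4/14 = -4*1/14 = -2/7 ≈ -0.28571)
H(W, V) = -2/7 - W
((33 + 3*(-100)) - 8337)*(-43980 + H(142, 178)) = ((33 + 3*(-100)) - 8337)*(-43980 + (-2/7 - 1*142)) = ((33 - 300) - 8337)*(-43980 + (-2/7 - 142)) = (-267 - 8337)*(-43980 - 996/7) = -8604*(-308856/7) = 2657397024/7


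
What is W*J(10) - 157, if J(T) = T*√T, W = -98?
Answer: -157 - 980*√10 ≈ -3256.0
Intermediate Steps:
J(T) = T^(3/2)
W*J(10) - 157 = -980*√10 - 157 = -157 - 980*√10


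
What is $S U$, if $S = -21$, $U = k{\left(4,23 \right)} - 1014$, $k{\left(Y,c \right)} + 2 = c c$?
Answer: $10227$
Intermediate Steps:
$k{\left(Y,c \right)} = -2 + c^{2}$ ($k{\left(Y,c \right)} = -2 + c c = -2 + c^{2}$)
$U = -487$ ($U = \left(-2 + 23^{2}\right) - 1014 = \left(-2 + 529\right) - 1014 = 527 - 1014 = -487$)
$S U = \left(-21\right) \left(-487\right) = 10227$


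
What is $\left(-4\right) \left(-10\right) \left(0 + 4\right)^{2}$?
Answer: $640$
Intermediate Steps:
$\left(-4\right) \left(-10\right) \left(0 + 4\right)^{2} = 40 \cdot 4^{2} = 40 \cdot 16 = 640$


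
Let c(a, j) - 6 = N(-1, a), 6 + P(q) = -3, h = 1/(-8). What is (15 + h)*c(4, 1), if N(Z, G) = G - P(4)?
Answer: 2261/8 ≈ 282.63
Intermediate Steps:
h = -⅛ ≈ -0.12500
P(q) = -9 (P(q) = -6 - 3 = -9)
N(Z, G) = 9 + G (N(Z, G) = G - 1*(-9) = G + 9 = 9 + G)
c(a, j) = 15 + a (c(a, j) = 6 + (9 + a) = 15 + a)
(15 + h)*c(4, 1) = (15 - ⅛)*(15 + 4) = (119/8)*19 = 2261/8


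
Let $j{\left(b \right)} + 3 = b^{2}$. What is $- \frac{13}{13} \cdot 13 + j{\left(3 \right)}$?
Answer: $-7$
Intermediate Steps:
$j{\left(b \right)} = -3 + b^{2}$
$- \frac{13}{13} \cdot 13 + j{\left(3 \right)} = - \frac{13}{13} \cdot 13 - \left(3 - 3^{2}\right) = \left(-13\right) \frac{1}{13} \cdot 13 + \left(-3 + 9\right) = \left(-1\right) 13 + 6 = -13 + 6 = -7$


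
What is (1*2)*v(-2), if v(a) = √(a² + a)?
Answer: 2*√2 ≈ 2.8284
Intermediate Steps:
v(a) = √(a + a²)
(1*2)*v(-2) = (1*2)*√(-2*(1 - 2)) = 2*√(-2*(-1)) = 2*√2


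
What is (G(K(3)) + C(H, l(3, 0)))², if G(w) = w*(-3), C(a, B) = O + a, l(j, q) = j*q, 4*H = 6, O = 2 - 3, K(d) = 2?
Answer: 121/4 ≈ 30.250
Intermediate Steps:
O = -1
H = 3/2 (H = (¼)*6 = 3/2 ≈ 1.5000)
C(a, B) = -1 + a
G(w) = -3*w
(G(K(3)) + C(H, l(3, 0)))² = (-3*2 + (-1 + 3/2))² = (-6 + ½)² = (-11/2)² = 121/4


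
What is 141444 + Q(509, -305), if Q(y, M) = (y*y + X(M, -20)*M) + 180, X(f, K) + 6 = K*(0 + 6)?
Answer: 439135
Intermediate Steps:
X(f, K) = -6 + 6*K (X(f, K) = -6 + K*(0 + 6) = -6 + K*6 = -6 + 6*K)
Q(y, M) = 180 + y² - 126*M (Q(y, M) = (y*y + (-6 + 6*(-20))*M) + 180 = (y² + (-6 - 120)*M) + 180 = (y² - 126*M) + 180 = 180 + y² - 126*M)
141444 + Q(509, -305) = 141444 + (180 + 509² - 126*(-305)) = 141444 + (180 + 259081 + 38430) = 141444 + 297691 = 439135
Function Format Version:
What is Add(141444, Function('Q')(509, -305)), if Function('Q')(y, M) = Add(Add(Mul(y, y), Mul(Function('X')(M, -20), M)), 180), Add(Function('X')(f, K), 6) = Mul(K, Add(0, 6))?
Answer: 439135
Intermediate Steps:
Function('X')(f, K) = Add(-6, Mul(6, K)) (Function('X')(f, K) = Add(-6, Mul(K, Add(0, 6))) = Add(-6, Mul(K, 6)) = Add(-6, Mul(6, K)))
Function('Q')(y, M) = Add(180, Pow(y, 2), Mul(-126, M)) (Function('Q')(y, M) = Add(Add(Mul(y, y), Mul(Add(-6, Mul(6, -20)), M)), 180) = Add(Add(Pow(y, 2), Mul(Add(-6, -120), M)), 180) = Add(Add(Pow(y, 2), Mul(-126, M)), 180) = Add(180, Pow(y, 2), Mul(-126, M)))
Add(141444, Function('Q')(509, -305)) = Add(141444, Add(180, Pow(509, 2), Mul(-126, -305))) = Add(141444, Add(180, 259081, 38430)) = Add(141444, 297691) = 439135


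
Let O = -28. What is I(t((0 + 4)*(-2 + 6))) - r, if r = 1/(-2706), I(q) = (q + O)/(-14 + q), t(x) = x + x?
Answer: 1807/8118 ≈ 0.22259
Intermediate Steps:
t(x) = 2*x
I(q) = (-28 + q)/(-14 + q) (I(q) = (q - 28)/(-14 + q) = (-28 + q)/(-14 + q))
r = -1/2706 ≈ -0.00036955
I(t((0 + 4)*(-2 + 6))) - r = (-28 + 2*((0 + 4)*(-2 + 6)))/(-14 + 2*((0 + 4)*(-2 + 6))) - 1*(-1/2706) = (-28 + 2*(4*4))/(-14 + 2*(4*4)) + 1/2706 = (-28 + 2*16)/(-14 + 2*16) + 1/2706 = (-28 + 32)/(-14 + 32) + 1/2706 = 4/18 + 1/2706 = (1/18)*4 + 1/2706 = 2/9 + 1/2706 = 1807/8118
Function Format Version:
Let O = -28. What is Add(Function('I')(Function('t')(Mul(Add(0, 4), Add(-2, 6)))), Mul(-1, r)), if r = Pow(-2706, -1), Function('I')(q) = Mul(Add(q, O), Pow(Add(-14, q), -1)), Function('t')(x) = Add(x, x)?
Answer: Rational(1807, 8118) ≈ 0.22259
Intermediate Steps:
Function('t')(x) = Mul(2, x)
Function('I')(q) = Mul(Pow(Add(-14, q), -1), Add(-28, q)) (Function('I')(q) = Mul(Add(q, -28), Pow(Add(-14, q), -1)) = Mul(Add(-28, q), Pow(Add(-14, q), -1)) = Mul(Pow(Add(-14, q), -1), Add(-28, q)))
r = Rational(-1, 2706) ≈ -0.00036955
Add(Function('I')(Function('t')(Mul(Add(0, 4), Add(-2, 6)))), Mul(-1, r)) = Add(Mul(Pow(Add(-14, Mul(2, Mul(Add(0, 4), Add(-2, 6)))), -1), Add(-28, Mul(2, Mul(Add(0, 4), Add(-2, 6))))), Mul(-1, Rational(-1, 2706))) = Add(Mul(Pow(Add(-14, Mul(2, Mul(4, 4))), -1), Add(-28, Mul(2, Mul(4, 4)))), Rational(1, 2706)) = Add(Mul(Pow(Add(-14, Mul(2, 16)), -1), Add(-28, Mul(2, 16))), Rational(1, 2706)) = Add(Mul(Pow(Add(-14, 32), -1), Add(-28, 32)), Rational(1, 2706)) = Add(Mul(Pow(18, -1), 4), Rational(1, 2706)) = Add(Mul(Rational(1, 18), 4), Rational(1, 2706)) = Add(Rational(2, 9), Rational(1, 2706)) = Rational(1807, 8118)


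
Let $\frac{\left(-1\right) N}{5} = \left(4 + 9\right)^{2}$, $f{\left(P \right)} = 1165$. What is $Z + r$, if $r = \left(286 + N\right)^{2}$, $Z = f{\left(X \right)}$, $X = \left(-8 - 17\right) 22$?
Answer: $313646$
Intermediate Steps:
$X = -550$ ($X = \left(-25\right) 22 = -550$)
$Z = 1165$
$N = -845$ ($N = - 5 \left(4 + 9\right)^{2} = - 5 \cdot 13^{2} = \left(-5\right) 169 = -845$)
$r = 312481$ ($r = \left(286 - 845\right)^{2} = \left(-559\right)^{2} = 312481$)
$Z + r = 1165 + 312481 = 313646$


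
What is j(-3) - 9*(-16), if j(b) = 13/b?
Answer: 419/3 ≈ 139.67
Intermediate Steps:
j(-3) - 9*(-16) = 13/(-3) - 9*(-16) = 13*(-⅓) + 144 = -13/3 + 144 = 419/3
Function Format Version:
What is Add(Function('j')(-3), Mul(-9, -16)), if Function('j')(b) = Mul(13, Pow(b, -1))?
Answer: Rational(419, 3) ≈ 139.67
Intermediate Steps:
Add(Function('j')(-3), Mul(-9, -16)) = Add(Mul(13, Pow(-3, -1)), Mul(-9, -16)) = Add(Mul(13, Rational(-1, 3)), 144) = Add(Rational(-13, 3), 144) = Rational(419, 3)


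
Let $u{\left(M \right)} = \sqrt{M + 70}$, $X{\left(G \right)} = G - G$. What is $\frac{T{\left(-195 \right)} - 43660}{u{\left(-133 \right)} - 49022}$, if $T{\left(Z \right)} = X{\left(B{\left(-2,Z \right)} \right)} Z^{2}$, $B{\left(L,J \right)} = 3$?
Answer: $\frac{2140300520}{2403156547} + \frac{130980 i \sqrt{7}}{2403156547} \approx 0.89062 + 0.0001442 i$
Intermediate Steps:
$X{\left(G \right)} = 0$
$u{\left(M \right)} = \sqrt{70 + M}$
$T{\left(Z \right)} = 0$ ($T{\left(Z \right)} = 0 Z^{2} = 0$)
$\frac{T{\left(-195 \right)} - 43660}{u{\left(-133 \right)} - 49022} = \frac{0 - 43660}{\sqrt{70 - 133} - 49022} = - \frac{43660}{\sqrt{-63} - 49022} = - \frac{43660}{3 i \sqrt{7} - 49022} = - \frac{43660}{-49022 + 3 i \sqrt{7}}$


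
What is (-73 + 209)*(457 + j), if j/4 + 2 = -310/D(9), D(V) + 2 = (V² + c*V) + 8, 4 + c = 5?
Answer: 177922/3 ≈ 59307.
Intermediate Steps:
c = 1 (c = -4 + 5 = 1)
D(V) = 6 + V + V² (D(V) = -2 + ((V² + 1*V) + 8) = -2 + ((V² + V) + 8) = -2 + ((V + V²) + 8) = -2 + (8 + V + V²) = 6 + V + V²)
j = -251/12 (j = -8 + 4*(-310/(6 + 9 + 9²)) = -8 + 4*(-310/(6 + 9 + 81)) = -8 + 4*(-310/96) = -8 + 4*(-310*1/96) = -8 + 4*(-155/48) = -8 - 155/12 = -251/12 ≈ -20.917)
(-73 + 209)*(457 + j) = (-73 + 209)*(457 - 251/12) = 136*(5233/12) = 177922/3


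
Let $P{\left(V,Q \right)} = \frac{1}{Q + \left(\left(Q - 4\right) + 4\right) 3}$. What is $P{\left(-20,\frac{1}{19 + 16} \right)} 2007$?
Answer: $\frac{70245}{4} \approx 17561.0$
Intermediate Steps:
$P{\left(V,Q \right)} = \frac{1}{4 Q}$ ($P{\left(V,Q \right)} = \frac{1}{Q + \left(\left(-4 + Q\right) + 4\right) 3} = \frac{1}{Q + Q 3} = \frac{1}{Q + 3 Q} = \frac{1}{4 Q}$)
$P{\left(-20,\frac{1}{19 + 16} \right)} 2007 = \frac{1}{4 \frac{1}{19 + 16}} \cdot 2007 = \frac{1}{4 \cdot \frac{1}{35}} \cdot 2007 = \frac{\frac{1}{\frac{1}{35}}}{4} \cdot 2007 = \frac{1}{4} \cdot 35 \cdot 2007 = \frac{35}{4} \cdot 2007 = \frac{70245}{4}$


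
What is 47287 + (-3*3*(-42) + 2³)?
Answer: 47673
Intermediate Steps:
47287 + (-3*3*(-42) + 2³) = 47287 + (-9*(-42) + 8) = 47287 + (378 + 8) = 47287 + 386 = 47673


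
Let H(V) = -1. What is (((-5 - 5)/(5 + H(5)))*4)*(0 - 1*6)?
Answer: 60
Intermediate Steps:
(((-5 - 5)/(5 + H(5)))*4)*(0 - 1*6) = (((-5 - 5)/(5 - 1))*4)*(0 - 1*6) = ((-10/4)*4)*(0 - 6) = (((1/4)*(-10))*4)*(-6) = -5/2*4*(-6) = -10*(-6) = 60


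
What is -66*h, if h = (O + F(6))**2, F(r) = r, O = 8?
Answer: -12936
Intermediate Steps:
h = 196 (h = (8 + 6)**2 = 14**2 = 196)
-66*h = -66*196 = -12936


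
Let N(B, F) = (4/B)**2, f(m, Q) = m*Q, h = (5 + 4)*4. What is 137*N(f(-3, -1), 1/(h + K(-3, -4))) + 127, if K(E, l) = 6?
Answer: 3335/9 ≈ 370.56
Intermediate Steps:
h = 36 (h = 9*4 = 36)
f(m, Q) = Q*m
N(B, F) = 16/B**2
137*N(f(-3, -1), 1/(h + K(-3, -4))) + 127 = 137*(16/(-1*(-3))**2) + 127 = 137*(16/3**2) + 127 = 137*(16*(1/9)) + 127 = 137*(16/9) + 127 = 2192/9 + 127 = 3335/9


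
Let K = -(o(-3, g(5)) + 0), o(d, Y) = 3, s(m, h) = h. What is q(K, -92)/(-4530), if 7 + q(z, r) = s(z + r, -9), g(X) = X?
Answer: 8/2265 ≈ 0.0035320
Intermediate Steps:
K = -3 (K = -(3 + 0) = -1*3 = -3)
q(z, r) = -16 (q(z, r) = -7 - 9 = -16)
q(K, -92)/(-4530) = -16/(-4530) = -16*(-1/4530) = 8/2265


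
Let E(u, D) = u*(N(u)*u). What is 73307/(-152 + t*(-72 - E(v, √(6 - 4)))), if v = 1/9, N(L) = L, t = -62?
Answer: 53440803/3143510 ≈ 17.000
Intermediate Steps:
v = ⅑ ≈ 0.11111
E(u, D) = u³ (E(u, D) = u*(u*u) = u*u² = u³)
73307/(-152 + t*(-72 - E(v, √(6 - 4)))) = 73307/(-152 - 62*(-72 - (⅑)³)) = 73307/(-152 - 62*(-72 - 1*1/729)) = 73307/(-152 - 62*(-72 - 1/729)) = 73307/(-152 - 62*(-52489/729)) = 73307/(-152 + 3254318/729) = 73307/(3143510/729) = 73307*(729/3143510) = 53440803/3143510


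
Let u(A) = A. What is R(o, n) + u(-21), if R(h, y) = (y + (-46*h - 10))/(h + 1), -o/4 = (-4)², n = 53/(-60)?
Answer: -36481/540 ≈ -67.557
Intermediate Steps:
n = -53/60 (n = 53*(-1/60) = -53/60 ≈ -0.88333)
o = -64 (o = -4*(-4)² = -4*16 = -64)
R(h, y) = (-10 + y - 46*h)/(1 + h) (R(h, y) = (y + (-10 - 46*h))/(1 + h) = (-10 + y - 46*h)/(1 + h))
R(o, n) + u(-21) = (-10 - 53/60 - 46*(-64))/(1 - 64) - 21 = (-10 - 53/60 + 2944)/(-63) - 21 = -1/63*175987/60 - 21 = -25141/540 - 21 = -36481/540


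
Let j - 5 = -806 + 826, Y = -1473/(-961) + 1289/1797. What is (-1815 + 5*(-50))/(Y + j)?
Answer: -713216721/9411727 ≈ -75.780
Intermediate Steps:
Y = 3885710/1726917 (Y = -1473*(-1/961) + 1289*(1/1797) = 1473/961 + 1289/1797 = 3885710/1726917 ≈ 2.2501)
j = 25 (j = 5 + (-806 + 826) = 5 + 20 = 25)
(-1815 + 5*(-50))/(Y + j) = (-1815 + 5*(-50))/(3885710/1726917 + 25) = (-1815 - 250)/(47058635/1726917) = -2065*1726917/47058635 = -713216721/9411727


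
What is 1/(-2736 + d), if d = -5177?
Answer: -1/7913 ≈ -0.00012637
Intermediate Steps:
1/(-2736 + d) = 1/(-2736 - 5177) = 1/(-7913) = -1/7913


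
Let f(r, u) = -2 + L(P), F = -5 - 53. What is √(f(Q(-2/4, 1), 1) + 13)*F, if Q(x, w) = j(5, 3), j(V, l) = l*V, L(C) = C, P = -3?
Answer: -116*√2 ≈ -164.05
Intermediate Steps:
F = -58
j(V, l) = V*l
Q(x, w) = 15 (Q(x, w) = 5*3 = 15)
f(r, u) = -5 (f(r, u) = -2 - 3 = -5)
√(f(Q(-2/4, 1), 1) + 13)*F = √(-5 + 13)*(-58) = √8*(-58) = (2*√2)*(-58) = -116*√2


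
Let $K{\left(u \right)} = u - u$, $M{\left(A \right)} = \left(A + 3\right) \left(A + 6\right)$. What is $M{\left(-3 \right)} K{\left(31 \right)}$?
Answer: $0$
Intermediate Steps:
$M{\left(A \right)} = \left(3 + A\right) \left(6 + A\right)$
$K{\left(u \right)} = 0$
$M{\left(-3 \right)} K{\left(31 \right)} = \left(18 + \left(-3\right)^{2} + 9 \left(-3\right)\right) 0 = \left(18 + 9 - 27\right) 0 = 0 \cdot 0 = 0$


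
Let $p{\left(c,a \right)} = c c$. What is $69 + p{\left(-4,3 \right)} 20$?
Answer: $389$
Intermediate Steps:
$p{\left(c,a \right)} = c^{2}$
$69 + p{\left(-4,3 \right)} 20 = 69 + \left(-4\right)^{2} \cdot 20 = 69 + 16 \cdot 20 = 69 + 320 = 389$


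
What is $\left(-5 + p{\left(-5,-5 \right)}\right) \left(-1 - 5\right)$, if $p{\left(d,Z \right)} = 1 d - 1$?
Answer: $66$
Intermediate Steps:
$p{\left(d,Z \right)} = -1 + d$ ($p{\left(d,Z \right)} = d - 1 = -1 + d$)
$\left(-5 + p{\left(-5,-5 \right)}\right) \left(-1 - 5\right) = \left(-5 - 6\right) \left(-1 - 5\right) = \left(-11\right) \left(-6\right) = 66$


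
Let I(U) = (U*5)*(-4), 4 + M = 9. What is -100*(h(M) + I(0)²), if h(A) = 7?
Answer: -700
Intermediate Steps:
M = 5 (M = -4 + 9 = 5)
I(U) = -20*U (I(U) = (5*U)*(-4) = -20*U)
-100*(h(M) + I(0)²) = -100*(7 + (-20*0)²) = -100*(7 + 0²) = -100*(7 + 0) = -100*7 = -700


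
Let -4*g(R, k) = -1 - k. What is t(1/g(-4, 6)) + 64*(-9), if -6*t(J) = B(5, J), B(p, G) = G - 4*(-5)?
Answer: -4056/7 ≈ -579.43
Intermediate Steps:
g(R, k) = ¼ + k/4 (g(R, k) = -(-1 - k)/4 = ¼ + k/4)
B(p, G) = 20 + G (B(p, G) = G + 20 = 20 + G)
t(J) = -10/3 - J/6 (t(J) = -(20 + J)/6 = -10/3 - J/6)
t(1/g(-4, 6)) + 64*(-9) = (-10/3 - 1/(6*(¼ + (¼)*6))) + 64*(-9) = (-10/3 - 1/(6*(¼ + 3/2))) - 576 = (-10/3 - 1/(6*7/4)) - 576 = (-10/3 - ⅙*4/7) - 576 = (-10/3 - 2/21) - 576 = -24/7 - 576 = -4056/7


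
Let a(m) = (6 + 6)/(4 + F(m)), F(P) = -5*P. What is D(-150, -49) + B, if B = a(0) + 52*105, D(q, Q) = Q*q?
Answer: 12813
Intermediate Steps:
a(m) = 12/(4 - 5*m) (a(m) = (6 + 6)/(4 - 5*m) = 12/(4 - 5*m))
B = 5463 (B = -12/(-4 + 5*0) + 52*105 = -12/(-4 + 0) + 5460 = -12/(-4) + 5460 = -12*(-¼) + 5460 = 3 + 5460 = 5463)
D(-150, -49) + B = -49*(-150) + 5463 = 7350 + 5463 = 12813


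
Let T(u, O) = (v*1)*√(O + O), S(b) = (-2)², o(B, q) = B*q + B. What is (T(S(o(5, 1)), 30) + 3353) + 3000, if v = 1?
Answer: 6353 + 2*√15 ≈ 6360.8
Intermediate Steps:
o(B, q) = B + B*q
S(b) = 4
T(u, O) = √2*√O (T(u, O) = (1*1)*√(O + O) = 1*√(2*O) = 1*(√2*√O) = √2*√O)
(T(S(o(5, 1)), 30) + 3353) + 3000 = (√2*√30 + 3353) + 3000 = (2*√15 + 3353) + 3000 = (3353 + 2*√15) + 3000 = 6353 + 2*√15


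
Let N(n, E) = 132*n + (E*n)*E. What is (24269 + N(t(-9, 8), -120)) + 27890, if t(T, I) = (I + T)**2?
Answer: 66691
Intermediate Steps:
N(n, E) = 132*n + n*E**2
(24269 + N(t(-9, 8), -120)) + 27890 = (24269 + (8 - 9)**2*(132 + (-120)**2)) + 27890 = (24269 + (-1)**2*(132 + 14400)) + 27890 = (24269 + 1*14532) + 27890 = (24269 + 14532) + 27890 = 38801 + 27890 = 66691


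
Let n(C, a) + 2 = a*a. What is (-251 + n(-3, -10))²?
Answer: 23409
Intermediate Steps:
n(C, a) = -2 + a² (n(C, a) = -2 + a*a = -2 + a²)
(-251 + n(-3, -10))² = (-251 + (-2 + (-10)²))² = (-251 + (-2 + 100))² = (-251 + 98)² = (-153)² = 23409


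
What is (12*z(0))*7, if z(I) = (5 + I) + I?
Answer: 420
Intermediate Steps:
z(I) = 5 + 2*I
(12*z(0))*7 = (12*(5 + 2*0))*7 = (12*(5 + 0))*7 = (12*5)*7 = 60*7 = 420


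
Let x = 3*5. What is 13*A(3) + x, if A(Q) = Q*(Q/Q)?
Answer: 54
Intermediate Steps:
x = 15
A(Q) = Q (A(Q) = Q*1 = Q)
13*A(3) + x = 13*3 + 15 = 39 + 15 = 54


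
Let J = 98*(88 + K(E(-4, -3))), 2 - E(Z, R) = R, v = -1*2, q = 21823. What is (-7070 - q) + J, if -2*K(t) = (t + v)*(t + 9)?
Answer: -22327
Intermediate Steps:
v = -2
E(Z, R) = 2 - R
K(t) = -(-2 + t)*(9 + t)/2 (K(t) = -(t - 2)*(t + 9)/2 = -(-2 + t)*(9 + t)/2)
J = 6566 (J = 98*(88 + (9 - 7*(2 - 1*(-3))/2 - (2 - 1*(-3))²/2)) = 98*(88 + (9 - 7*(2 + 3)/2 - (2 + 3)²/2)) = 98*(88 + (9 - 7/2*5 - ½*5²)) = 98*(88 + (9 - 35/2 - ½*25)) = 98*(88 + (9 - 35/2 - 25/2)) = 98*(88 - 21) = 98*67 = 6566)
(-7070 - q) + J = (-7070 - 1*21823) + 6566 = (-7070 - 21823) + 6566 = -28893 + 6566 = -22327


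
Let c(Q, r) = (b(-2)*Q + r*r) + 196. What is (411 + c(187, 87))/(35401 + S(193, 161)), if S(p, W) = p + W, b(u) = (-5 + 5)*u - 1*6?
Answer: 7054/35755 ≈ 0.19729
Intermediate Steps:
b(u) = -6 (b(u) = 0*u - 6 = 0 - 6 = -6)
c(Q, r) = 196 + r² - 6*Q (c(Q, r) = (-6*Q + r*r) + 196 = (-6*Q + r²) + 196 = (r² - 6*Q) + 196 = 196 + r² - 6*Q)
S(p, W) = W + p
(411 + c(187, 87))/(35401 + S(193, 161)) = (411 + (196 + 87² - 6*187))/(35401 + (161 + 193)) = (411 + (196 + 7569 - 1122))/(35401 + 354) = (411 + 6643)/35755 = 7054*(1/35755) = 7054/35755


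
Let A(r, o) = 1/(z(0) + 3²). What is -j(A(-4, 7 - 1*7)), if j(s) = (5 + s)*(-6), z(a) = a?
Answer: 92/3 ≈ 30.667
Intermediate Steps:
A(r, o) = ⅑ (A(r, o) = 1/(0 + 3²) = 1/(0 + 9) = 1/9 = ⅑)
j(s) = -30 - 6*s
-j(A(-4, 7 - 1*7)) = -(-30 - 6*⅑) = -(-30 - ⅔) = -1*(-92/3) = 92/3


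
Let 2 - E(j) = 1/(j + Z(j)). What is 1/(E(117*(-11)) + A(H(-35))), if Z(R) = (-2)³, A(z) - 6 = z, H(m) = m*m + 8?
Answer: 1295/1607096 ≈ 0.00080580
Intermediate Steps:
H(m) = 8 + m² (H(m) = m² + 8 = 8 + m²)
A(z) = 6 + z
Z(R) = -8
E(j) = 2 - 1/(-8 + j) (E(j) = 2 - 1/(j - 8) = 2 - 1/(-8 + j))
1/(E(117*(-11)) + A(H(-35))) = 1/((-17 + 2*(117*(-11)))/(-8 + 117*(-11)) + (6 + (8 + (-35)²))) = 1/((-17 + 2*(-1287))/(-8 - 1287) + (6 + (8 + 1225))) = 1/((-17 - 2574)/(-1295) + (6 + 1233)) = 1/(-1/1295*(-2591) + 1239) = 1/(2591/1295 + 1239) = 1/(1607096/1295) = 1295/1607096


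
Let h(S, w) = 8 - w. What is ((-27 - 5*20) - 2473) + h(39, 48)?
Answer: -2640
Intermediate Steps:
((-27 - 5*20) - 2473) + h(39, 48) = ((-27 - 5*20) - 2473) + (8 - 1*48) = ((-27 - 100) - 2473) + (8 - 48) = (-127 - 2473) - 40 = -2600 - 40 = -2640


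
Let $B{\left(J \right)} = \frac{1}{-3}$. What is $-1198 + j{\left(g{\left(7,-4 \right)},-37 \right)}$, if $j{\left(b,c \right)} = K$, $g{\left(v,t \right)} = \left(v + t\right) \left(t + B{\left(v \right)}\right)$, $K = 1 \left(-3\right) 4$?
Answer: $-1210$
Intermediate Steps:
$B{\left(J \right)} = - \frac{1}{3}$
$K = -12$ ($K = \left(-3\right) 4 = -12$)
$g{\left(v,t \right)} = \left(- \frac{1}{3} + t\right) \left(t + v\right)$ ($g{\left(v,t \right)} = \left(v + t\right) \left(t - \frac{1}{3}\right) = \left(t + v\right) \left(- \frac{1}{3} + t\right) = \left(- \frac{1}{3} + t\right) \left(t + v\right)$)
$j{\left(b,c \right)} = -12$
$-1198 + j{\left(g{\left(7,-4 \right)},-37 \right)} = -1198 - 12 = -1210$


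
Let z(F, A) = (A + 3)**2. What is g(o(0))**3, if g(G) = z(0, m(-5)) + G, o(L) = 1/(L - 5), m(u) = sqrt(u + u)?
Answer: 161784/125 - 53352*I*sqrt(10)/25 ≈ 1294.3 - 6748.6*I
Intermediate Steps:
m(u) = sqrt(2)*sqrt(u) (m(u) = sqrt(2*u) = sqrt(2)*sqrt(u))
o(L) = 1/(-5 + L)
z(F, A) = (3 + A)**2
g(G) = G + (3 + I*sqrt(10))**2 (g(G) = (3 + sqrt(2)*sqrt(-5))**2 + G = (3 + sqrt(2)*(I*sqrt(5)))**2 + G = (3 + I*sqrt(10))**2 + G = G + (3 + I*sqrt(10))**2)
g(o(0))**3 = (1/(-5 + 0) + (3 + I*sqrt(10))**2)**3 = (1/(-5) + (3 + I*sqrt(10))**2)**3 = (-1/5 + (3 + I*sqrt(10))**2)**3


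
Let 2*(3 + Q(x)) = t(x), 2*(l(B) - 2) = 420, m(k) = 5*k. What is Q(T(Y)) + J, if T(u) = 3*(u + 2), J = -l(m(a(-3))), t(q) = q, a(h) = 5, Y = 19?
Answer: -367/2 ≈ -183.50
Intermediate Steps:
l(B) = 212 (l(B) = 2 + (1/2)*420 = 2 + 210 = 212)
J = -212 (J = -1*212 = -212)
T(u) = 6 + 3*u (T(u) = 3*(2 + u) = 6 + 3*u)
Q(x) = -3 + x/2
Q(T(Y)) + J = (-3 + (6 + 3*19)/2) - 212 = (-3 + (6 + 57)/2) - 212 = (-3 + (1/2)*63) - 212 = (-3 + 63/2) - 212 = 57/2 - 212 = -367/2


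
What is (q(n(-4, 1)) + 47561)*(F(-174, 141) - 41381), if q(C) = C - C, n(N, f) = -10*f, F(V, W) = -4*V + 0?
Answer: -1935019285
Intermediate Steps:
F(V, W) = -4*V
q(C) = 0
(q(n(-4, 1)) + 47561)*(F(-174, 141) - 41381) = (0 + 47561)*(-4*(-174) - 41381) = 47561*(696 - 41381) = 47561*(-40685) = -1935019285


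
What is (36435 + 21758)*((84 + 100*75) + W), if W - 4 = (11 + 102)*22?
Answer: 586236282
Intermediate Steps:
W = 2490 (W = 4 + (11 + 102)*22 = 4 + 113*22 = 4 + 2486 = 2490)
(36435 + 21758)*((84 + 100*75) + W) = (36435 + 21758)*((84 + 100*75) + 2490) = 58193*((84 + 7500) + 2490) = 58193*(7584 + 2490) = 58193*10074 = 586236282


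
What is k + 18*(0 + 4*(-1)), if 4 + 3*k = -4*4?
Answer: -236/3 ≈ -78.667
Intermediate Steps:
k = -20/3 (k = -4/3 + (-4*4)/3 = -4/3 + (⅓)*(-16) = -4/3 - 16/3 = -20/3 ≈ -6.6667)
k + 18*(0 + 4*(-1)) = -20/3 + 18*(0 + 4*(-1)) = -20/3 + 18*(0 - 4) = -20/3 + 18*(-4) = -20/3 - 72 = -236/3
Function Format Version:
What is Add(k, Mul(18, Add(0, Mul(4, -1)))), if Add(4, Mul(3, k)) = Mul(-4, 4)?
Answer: Rational(-236, 3) ≈ -78.667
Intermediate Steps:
k = Rational(-20, 3) (k = Add(Rational(-4, 3), Mul(Rational(1, 3), Mul(-4, 4))) = Add(Rational(-4, 3), Mul(Rational(1, 3), -16)) = Add(Rational(-4, 3), Rational(-16, 3)) = Rational(-20, 3) ≈ -6.6667)
Add(k, Mul(18, Add(0, Mul(4, -1)))) = Add(Rational(-20, 3), Mul(18, Add(0, Mul(4, -1)))) = Add(Rational(-20, 3), Mul(18, Add(0, -4))) = Add(Rational(-20, 3), Mul(18, -4)) = Add(Rational(-20, 3), -72) = Rational(-236, 3)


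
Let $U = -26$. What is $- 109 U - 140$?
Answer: $2694$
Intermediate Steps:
$- 109 U - 140 = \left(-109\right) \left(-26\right) - 140 = 2834 - 140 = 2694$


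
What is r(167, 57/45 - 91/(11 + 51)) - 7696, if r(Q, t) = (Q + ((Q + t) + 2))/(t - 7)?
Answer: -51852405/6697 ≈ -7742.6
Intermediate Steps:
r(Q, t) = (2 + t + 2*Q)/(-7 + t) (r(Q, t) = (Q + (2 + Q + t))/(-7 + t) = (2 + t + 2*Q)/(-7 + t))
r(167, 57/45 - 91/(11 + 51)) - 7696 = (2 + (57/45 - 91/(11 + 51)) + 2*167)/(-7 + (57/45 - 91/(11 + 51))) - 7696 = (2 + (57*(1/45) - 91/62) + 334)/(-7 + (57*(1/45) - 91/62)) - 7696 = (2 + (19/15 - 91*1/62) + 334)/(-7 + (19/15 - 91*1/62)) - 7696 = (2 + (19/15 - 91/62) + 334)/(-7 + (19/15 - 91/62)) - 7696 = (2 - 187/930 + 334)/(-7 - 187/930) - 7696 = (312293/930)/(-6697/930) - 7696 = -930/6697*312293/930 - 7696 = -312293/6697 - 7696 = -51852405/6697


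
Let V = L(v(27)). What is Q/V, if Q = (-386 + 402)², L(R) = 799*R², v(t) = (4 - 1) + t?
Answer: 64/179775 ≈ 0.00035600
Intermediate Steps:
v(t) = 3 + t
Q = 256 (Q = 16² = 256)
V = 719100 (V = 799*(3 + 27)² = 799*30² = 799*900 = 719100)
Q/V = 256/719100 = 256*(1/719100) = 64/179775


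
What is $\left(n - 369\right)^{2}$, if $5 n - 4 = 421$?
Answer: $80656$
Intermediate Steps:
$n = 85$ ($n = \frac{4}{5} + \frac{1}{5} \cdot 421 = \frac{4}{5} + \frac{421}{5} = 85$)
$\left(n - 369\right)^{2} = \left(85 - 369\right)^{2} = \left(-284\right)^{2} = 80656$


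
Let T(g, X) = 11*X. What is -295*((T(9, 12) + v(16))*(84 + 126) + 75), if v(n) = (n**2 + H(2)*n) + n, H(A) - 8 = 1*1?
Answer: -33970725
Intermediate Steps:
H(A) = 9 (H(A) = 8 + 1*1 = 8 + 1 = 9)
v(n) = n**2 + 10*n (v(n) = (n**2 + 9*n) + n = n**2 + 10*n)
-295*((T(9, 12) + v(16))*(84 + 126) + 75) = -295*((11*12 + 16*(10 + 16))*(84 + 126) + 75) = -295*((132 + 16*26)*210 + 75) = -295*((132 + 416)*210 + 75) = -295*(548*210 + 75) = -295*(115080 + 75) = -295*115155 = -33970725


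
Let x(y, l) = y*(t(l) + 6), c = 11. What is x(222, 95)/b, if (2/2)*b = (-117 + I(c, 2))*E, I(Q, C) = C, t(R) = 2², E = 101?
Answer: -444/2323 ≈ -0.19113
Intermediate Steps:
t(R) = 4
x(y, l) = 10*y (x(y, l) = y*(4 + 6) = y*10 = 10*y)
b = -11615 (b = (-117 + 2)*101 = -115*101 = -11615)
x(222, 95)/b = (10*222)/(-11615) = 2220*(-1/11615) = -444/2323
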